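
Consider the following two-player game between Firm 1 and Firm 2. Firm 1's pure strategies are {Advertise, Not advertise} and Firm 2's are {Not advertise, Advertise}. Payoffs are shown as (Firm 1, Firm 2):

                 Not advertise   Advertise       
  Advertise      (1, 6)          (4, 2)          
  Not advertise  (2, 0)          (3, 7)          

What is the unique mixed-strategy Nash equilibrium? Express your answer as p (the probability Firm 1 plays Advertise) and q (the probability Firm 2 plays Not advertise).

For Firm 2 to be willing to mix, Firm 2 must be indifferent between Not advertise and Advertise, which pins down Firm 1's mix.
  Firm 2's payoff to Not advertise: p·6 + (1−p)·0 = 6p
  Firm 2's payoff to Advertise: p·2 + (1−p)·7 = -5p + 7
  6p = -5p + 7  ⇒  11p = 7  ⇒  p = 7/11.
Firm 2's mix must leave Firm 1 indifferent between Advertise and Not advertise.
  Firm 1's expected payoff from Advertise: q·1 + (1−q)·4 = -3q + 4
  Firm 1's expected payoff from Not advertise: q·2 + (1−q)·3 = -q + 3
  -3q + 4 = -q + 3  ⇒  -2q = -1  ⇒  q = 1/2.

p = 7/11, q = 1/2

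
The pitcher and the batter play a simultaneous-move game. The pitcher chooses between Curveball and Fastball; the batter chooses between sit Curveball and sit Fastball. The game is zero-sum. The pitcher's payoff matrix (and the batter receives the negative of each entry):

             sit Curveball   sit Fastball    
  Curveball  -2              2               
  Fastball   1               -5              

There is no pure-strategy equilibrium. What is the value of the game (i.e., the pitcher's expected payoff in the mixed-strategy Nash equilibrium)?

In a mixed equilibrium the pitcher is indifferent between Curveball and Fastball; this condition fixes q.
  the pitcher's payoff from Curveball: q·(-2) + (1−q)·2 = -4q + 2
  the pitcher's payoff from Fastball: q·1 + (1−q)·(-5) = 6q - 5
  -4q + 2 = 6q - 5  ⇒  -10q = -7  ⇒  q = 7/10.
The value is the pitcher's expected payoff against this mix (using Curveball): (7/10)·(-2) + (3/10)·2 = -4/5.

v = -4/5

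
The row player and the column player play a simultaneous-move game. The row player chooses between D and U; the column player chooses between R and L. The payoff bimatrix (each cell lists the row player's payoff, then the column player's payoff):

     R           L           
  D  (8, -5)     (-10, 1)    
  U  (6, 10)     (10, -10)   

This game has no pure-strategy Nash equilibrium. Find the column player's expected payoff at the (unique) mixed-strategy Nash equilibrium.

The row player's mix must leave the column player indifferent between R and L.
  the column player's expected payoff from R: p·(-5) + (1−p)·10 = -15p + 10
  the column player's expected payoff from L: p·1 + (1−p)·(-10) = 11p - 10
  -15p + 10 = 11p - 10  ⇒  -26p = -20  ⇒  p = 10/13.
At equilibrium the column player is indifferent across columns, so the column player's payoff equals the payoff from R: (10/13)·(-5) + (3/13)·10 = -20/13.

-20/13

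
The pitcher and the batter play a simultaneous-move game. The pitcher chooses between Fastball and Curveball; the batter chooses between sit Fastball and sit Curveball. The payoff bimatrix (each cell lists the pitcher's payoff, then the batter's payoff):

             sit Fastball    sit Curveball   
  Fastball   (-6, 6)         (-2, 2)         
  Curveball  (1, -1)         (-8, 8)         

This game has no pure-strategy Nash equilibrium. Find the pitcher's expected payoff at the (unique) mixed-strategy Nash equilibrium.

Set the pitcher's expected payoff from Fastball equal to that from Curveball:
  the pitcher's payoff from Fastball: q·(-6) + (1−q)·(-2) = -4q - 2
  the pitcher's payoff from Curveball: q·1 + (1−q)·(-8) = 9q - 8
  -4q - 2 = 9q - 8  ⇒  -13q = -6  ⇒  q = 6/13.
At equilibrium the pitcher is indifferent across rows, so the pitcher's payoff equals the payoff from Fastball: (6/13)·(-6) + (7/13)·(-2) = -50/13.

-50/13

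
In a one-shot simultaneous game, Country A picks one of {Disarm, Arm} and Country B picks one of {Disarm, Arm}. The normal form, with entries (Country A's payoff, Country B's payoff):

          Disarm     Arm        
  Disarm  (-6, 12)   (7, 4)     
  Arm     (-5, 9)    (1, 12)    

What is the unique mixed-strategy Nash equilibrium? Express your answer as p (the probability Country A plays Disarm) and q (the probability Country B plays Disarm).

p = 3/11, q = 6/7

Country B's indifference between Disarm and Arm determines Country A's mixing probability p:
  Country B's expected payoff from Disarm: p·12 + (1−p)·9 = 3p + 9
  Country B's expected payoff from Arm: p·4 + (1−p)·12 = -8p + 12
  3p + 9 = -8p + 12  ⇒  11p = 3  ⇒  p = 3/11.
Country A's indifference between Disarm and Arm determines Country B's mixing probability q:
  Country A's expected payoff from Disarm: q·(-6) + (1−q)·7 = -13q + 7
  Country A's expected payoff from Arm: q·(-5) + (1−q)·1 = -6q + 1
  -13q + 7 = -6q + 1  ⇒  -7q = -6  ⇒  q = 6/7.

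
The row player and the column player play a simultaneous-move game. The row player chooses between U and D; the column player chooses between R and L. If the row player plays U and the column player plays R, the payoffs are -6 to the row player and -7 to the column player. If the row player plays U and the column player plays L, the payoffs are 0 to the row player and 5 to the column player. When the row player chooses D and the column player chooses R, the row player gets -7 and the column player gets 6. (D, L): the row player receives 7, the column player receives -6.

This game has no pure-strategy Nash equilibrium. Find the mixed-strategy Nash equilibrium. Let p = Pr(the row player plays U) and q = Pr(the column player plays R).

p = 1/2, q = 7/8

The row player's mix must leave the column player indifferent between R and L.
  the column player's payoff from R: p·(-7) + (1−p)·6 = -13p + 6
  the column player's payoff from L: p·5 + (1−p)·(-6) = 11p - 6
  -13p + 6 = 11p - 6  ⇒  -24p = -12  ⇒  p = 1/2.
Set the row player's expected payoff from U equal to that from D:
  the row player's payoff to U: q·(-6) + (1−q)·0 = -6q
  the row player's payoff to D: q·(-7) + (1−q)·7 = -14q + 7
  -6q = -14q + 7  ⇒  8q = 7  ⇒  q = 7/8.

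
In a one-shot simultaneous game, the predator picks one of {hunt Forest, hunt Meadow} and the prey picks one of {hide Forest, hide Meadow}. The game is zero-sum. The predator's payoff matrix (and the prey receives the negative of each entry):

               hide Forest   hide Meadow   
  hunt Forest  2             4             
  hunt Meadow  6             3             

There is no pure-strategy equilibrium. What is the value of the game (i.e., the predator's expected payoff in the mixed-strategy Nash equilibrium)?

v = 18/5

For the predator to be willing to mix, the predator must be indifferent between hunt Forest and hunt Meadow, which pins down the prey's mix.
  the predator's payoff from hunt Forest: q·2 + (1−q)·4 = -2q + 4
  the predator's payoff from hunt Meadow: q·6 + (1−q)·3 = 3q + 3
  -2q + 4 = 3q + 3  ⇒  -5q = -1  ⇒  q = 1/5.
The value is the predator's expected payoff against this mix (using hunt Forest): (1/5)·2 + (4/5)·4 = 18/5.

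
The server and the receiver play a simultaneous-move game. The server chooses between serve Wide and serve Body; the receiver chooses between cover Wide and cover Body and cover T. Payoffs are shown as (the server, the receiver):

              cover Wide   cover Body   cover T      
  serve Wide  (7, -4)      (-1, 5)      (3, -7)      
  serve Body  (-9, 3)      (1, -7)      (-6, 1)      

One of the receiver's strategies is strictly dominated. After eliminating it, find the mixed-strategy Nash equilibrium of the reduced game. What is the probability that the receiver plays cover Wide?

q = 1/9

The receiver's strategy cover T is strictly dominated by cover Wide: -4 > -7 and 3 > 1. Eliminate cover T.
For the server to be willing to mix, the server must be indifferent between serve Wide and serve Body, which pins down the receiver's mix.
  the server's payoff to serve Wide: q·7 + (1−q)·(-1) = 8q - 1
  the server's payoff to serve Body: q·(-9) + (1−q)·1 = -10q + 1
  8q - 1 = -10q + 1  ⇒  18q = 2  ⇒  q = 1/9.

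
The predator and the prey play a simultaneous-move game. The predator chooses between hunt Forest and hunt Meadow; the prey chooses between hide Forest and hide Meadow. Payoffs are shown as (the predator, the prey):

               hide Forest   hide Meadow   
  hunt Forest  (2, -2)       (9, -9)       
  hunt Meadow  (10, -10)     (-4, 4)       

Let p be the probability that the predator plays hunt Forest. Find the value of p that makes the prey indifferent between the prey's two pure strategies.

Set the prey's expected payoff from hide Forest equal to that from hide Meadow:
  the prey's payoff from hide Forest: p·(-2) + (1−p)·(-10) = 8p - 10
  the prey's payoff from hide Meadow: p·(-9) + (1−p)·4 = -13p + 4
  8p - 10 = -13p + 4  ⇒  21p = 14  ⇒  p = 2/3.

p = 2/3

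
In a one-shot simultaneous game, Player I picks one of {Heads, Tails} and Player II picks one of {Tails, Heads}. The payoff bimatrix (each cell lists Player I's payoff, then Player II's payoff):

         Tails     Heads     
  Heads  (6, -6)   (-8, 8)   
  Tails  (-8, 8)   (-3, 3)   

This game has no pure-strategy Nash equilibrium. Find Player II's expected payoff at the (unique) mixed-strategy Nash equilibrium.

In a mixed equilibrium Player II is indifferent between Tails and Heads; this condition fixes p.
  Player II's payoff from Tails: p·(-6) + (1−p)·8 = -14p + 8
  Player II's payoff from Heads: p·8 + (1−p)·3 = 5p + 3
  -14p + 8 = 5p + 3  ⇒  -19p = -5  ⇒  p = 5/19.
At equilibrium Player II is indifferent across columns, so Player II's payoff equals the payoff from Tails: (5/19)·(-6) + (14/19)·8 = 82/19.

82/19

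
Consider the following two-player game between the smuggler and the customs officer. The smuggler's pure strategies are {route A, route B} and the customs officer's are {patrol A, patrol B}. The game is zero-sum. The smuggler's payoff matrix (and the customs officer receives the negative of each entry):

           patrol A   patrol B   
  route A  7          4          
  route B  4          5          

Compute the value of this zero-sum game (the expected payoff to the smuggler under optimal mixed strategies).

v = 19/4

The customs officer's mix must leave the smuggler indifferent between route A and route B.
  the smuggler's payoff from route A: q·7 + (1−q)·4 = 3q + 4
  the smuggler's payoff from route B: q·4 + (1−q)·5 = -q + 5
  3q + 4 = -q + 5  ⇒  4q = 1  ⇒  q = 1/4.
The value is the smuggler's expected payoff against this mix (using route A): (1/4)·7 + (3/4)·4 = 19/4.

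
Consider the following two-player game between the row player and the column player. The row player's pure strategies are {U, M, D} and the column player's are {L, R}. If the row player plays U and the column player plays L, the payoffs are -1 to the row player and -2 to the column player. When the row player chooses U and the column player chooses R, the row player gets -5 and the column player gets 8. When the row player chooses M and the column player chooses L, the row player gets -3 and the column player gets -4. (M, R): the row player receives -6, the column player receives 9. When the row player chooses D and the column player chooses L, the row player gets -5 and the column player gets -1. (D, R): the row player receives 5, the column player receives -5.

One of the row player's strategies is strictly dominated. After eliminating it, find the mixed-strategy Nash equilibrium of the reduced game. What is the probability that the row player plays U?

The row player's strategy M is strictly dominated by U: -1 > -3 and -5 > -6. Eliminate M.
In a mixed equilibrium the column player is indifferent between L and R; this condition fixes p.
  the column player's payoff from L: p·(-2) + (1−p)·(-1) = -p - 1
  the column player's payoff from R: p·8 + (1−p)·(-5) = 13p - 5
  -p - 1 = 13p - 5  ⇒  -14p = -4  ⇒  p = 2/7.

p = 2/7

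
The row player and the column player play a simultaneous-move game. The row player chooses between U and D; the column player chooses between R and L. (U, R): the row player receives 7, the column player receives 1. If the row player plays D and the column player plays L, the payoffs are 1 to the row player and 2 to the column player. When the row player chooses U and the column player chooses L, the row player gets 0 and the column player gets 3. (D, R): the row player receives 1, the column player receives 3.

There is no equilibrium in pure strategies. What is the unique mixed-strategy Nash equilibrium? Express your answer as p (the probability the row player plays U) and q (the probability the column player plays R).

The row player's mix must leave the column player indifferent between R and L.
  the column player's payoff from R: p·1 + (1−p)·3 = -2p + 3
  the column player's payoff from L: p·3 + (1−p)·2 = p + 2
  -2p + 3 = p + 2  ⇒  -3p = -1  ⇒  p = 1/3.
For the row player to be willing to mix, the row player must be indifferent between U and D, which pins down the column player's mix.
  the row player's expected payoff from U: q·7 + (1−q)·0 = 7q
  the row player's expected payoff from D: q·1 + (1−q)·1 = 1
  7q = 1  ⇒  7q = 1  ⇒  q = 1/7.

p = 1/3, q = 1/7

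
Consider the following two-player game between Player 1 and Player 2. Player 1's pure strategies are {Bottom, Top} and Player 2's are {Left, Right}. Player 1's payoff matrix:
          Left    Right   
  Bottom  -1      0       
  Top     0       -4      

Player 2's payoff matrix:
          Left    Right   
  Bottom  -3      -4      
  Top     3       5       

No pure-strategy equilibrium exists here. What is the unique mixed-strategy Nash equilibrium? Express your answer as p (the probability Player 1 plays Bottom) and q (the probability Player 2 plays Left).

Player 2's indifference between Left and Right determines Player 1's mixing probability p:
  Player 2's payoff to Left: p·(-3) + (1−p)·3 = -6p + 3
  Player 2's payoff to Right: p·(-4) + (1−p)·5 = -9p + 5
  -6p + 3 = -9p + 5  ⇒  3p = 2  ⇒  p = 2/3.
In a mixed equilibrium Player 1 is indifferent between Bottom and Top; this condition fixes q.
  Player 1's expected payoff from Bottom: q·(-1) + (1−q)·0 = -q
  Player 1's expected payoff from Top: q·0 + (1−q)·(-4) = 4q - 4
  -q = 4q - 4  ⇒  -5q = -4  ⇒  q = 4/5.

p = 2/3, q = 4/5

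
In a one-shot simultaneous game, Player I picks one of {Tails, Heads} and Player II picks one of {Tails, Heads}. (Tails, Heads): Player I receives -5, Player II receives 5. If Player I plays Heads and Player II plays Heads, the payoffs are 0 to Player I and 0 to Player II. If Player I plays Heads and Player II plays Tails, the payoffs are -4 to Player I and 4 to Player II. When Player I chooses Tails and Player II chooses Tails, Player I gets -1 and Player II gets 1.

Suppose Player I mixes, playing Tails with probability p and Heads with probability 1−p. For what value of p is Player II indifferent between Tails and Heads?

Set Player II's expected payoff from Tails equal to that from Heads:
  Player II's expected payoff from Tails: p·1 + (1−p)·4 = -3p + 4
  Player II's expected payoff from Heads: p·5 + (1−p)·0 = 5p
  -3p + 4 = 5p  ⇒  -8p = -4  ⇒  p = 1/2.

p = 1/2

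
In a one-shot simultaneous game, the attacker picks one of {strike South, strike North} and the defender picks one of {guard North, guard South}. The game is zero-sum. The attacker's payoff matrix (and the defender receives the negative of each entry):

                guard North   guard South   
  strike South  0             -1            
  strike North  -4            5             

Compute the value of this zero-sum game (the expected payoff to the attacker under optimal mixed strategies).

The attacker's indifference between strike South and strike North determines the defender's mixing probability q:
  the attacker's payoff to strike South: q·0 + (1−q)·(-1) = q - 1
  the attacker's payoff to strike North: q·(-4) + (1−q)·5 = -9q + 5
  q - 1 = -9q + 5  ⇒  10q = 6  ⇒  q = 3/5.
The value is the attacker's expected payoff against this mix (using strike South): (3/5)·0 + (2/5)·(-1) = -2/5.

v = -2/5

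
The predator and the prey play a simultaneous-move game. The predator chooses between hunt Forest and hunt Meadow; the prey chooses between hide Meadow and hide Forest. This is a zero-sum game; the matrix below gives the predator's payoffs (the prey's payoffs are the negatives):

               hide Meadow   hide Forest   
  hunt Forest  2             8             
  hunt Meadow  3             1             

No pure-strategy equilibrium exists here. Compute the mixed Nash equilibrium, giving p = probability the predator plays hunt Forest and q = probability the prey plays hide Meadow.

p = 1/4, q = 7/8

The predator's mix must leave the prey indifferent between hide Meadow and hide Forest.
  the prey's payoff to hide Meadow: p·(-2) + (1−p)·(-3) = p - 3
  the prey's payoff to hide Forest: p·(-8) + (1−p)·(-1) = -7p - 1
  p - 3 = -7p - 1  ⇒  8p = 2  ⇒  p = 1/4.
In a mixed equilibrium the predator is indifferent between hunt Forest and hunt Meadow; this condition fixes q.
  the predator's expected payoff from hunt Forest: q·2 + (1−q)·8 = -6q + 8
  the predator's expected payoff from hunt Meadow: q·3 + (1−q)·1 = 2q + 1
  -6q + 8 = 2q + 1  ⇒  -8q = -7  ⇒  q = 7/8.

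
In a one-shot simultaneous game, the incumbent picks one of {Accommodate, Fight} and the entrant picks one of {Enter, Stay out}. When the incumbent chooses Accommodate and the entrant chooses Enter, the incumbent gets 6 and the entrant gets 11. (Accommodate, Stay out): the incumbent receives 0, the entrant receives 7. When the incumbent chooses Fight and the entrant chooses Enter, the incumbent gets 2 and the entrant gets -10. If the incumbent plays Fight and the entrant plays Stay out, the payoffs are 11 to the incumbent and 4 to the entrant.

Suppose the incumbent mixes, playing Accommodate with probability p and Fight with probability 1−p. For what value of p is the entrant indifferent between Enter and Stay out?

p = 7/9

In a mixed equilibrium the entrant is indifferent between Enter and Stay out; this condition fixes p.
  the entrant's expected payoff from Enter: p·11 + (1−p)·(-10) = 21p - 10
  the entrant's expected payoff from Stay out: p·7 + (1−p)·4 = 3p + 4
  21p - 10 = 3p + 4  ⇒  18p = 14  ⇒  p = 7/9.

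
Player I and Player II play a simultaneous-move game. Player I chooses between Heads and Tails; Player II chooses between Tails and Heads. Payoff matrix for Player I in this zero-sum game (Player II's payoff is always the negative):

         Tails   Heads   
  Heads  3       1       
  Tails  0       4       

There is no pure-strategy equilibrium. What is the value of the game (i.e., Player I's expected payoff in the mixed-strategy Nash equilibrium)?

v = 2

Player II's mix must leave Player I indifferent between Heads and Tails.
  Player I's payoff from Heads: q·3 + (1−q)·1 = 2q + 1
  Player I's payoff from Tails: q·0 + (1−q)·4 = -4q + 4
  2q + 1 = -4q + 4  ⇒  6q = 3  ⇒  q = 1/2.
The value is Player I's expected payoff against this mix (using Heads): (1/2)·3 + (1/2)·1 = 2.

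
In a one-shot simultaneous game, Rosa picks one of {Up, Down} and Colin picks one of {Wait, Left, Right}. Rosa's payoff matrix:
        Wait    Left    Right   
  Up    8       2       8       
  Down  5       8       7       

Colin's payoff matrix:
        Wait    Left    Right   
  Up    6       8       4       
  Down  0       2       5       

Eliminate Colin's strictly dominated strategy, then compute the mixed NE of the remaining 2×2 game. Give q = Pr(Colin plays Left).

Colin's strategy Wait is strictly dominated by Left: 8 > 6 and 2 > 0. Eliminate Wait.
Colin's mix must leave Rosa indifferent between Up and Down.
  Rosa's payoff from Up: q·2 + (1−q)·8 = -6q + 8
  Rosa's payoff from Down: q·8 + (1−q)·7 = q + 7
  -6q + 8 = q + 7  ⇒  -7q = -1  ⇒  q = 1/7.

q = 1/7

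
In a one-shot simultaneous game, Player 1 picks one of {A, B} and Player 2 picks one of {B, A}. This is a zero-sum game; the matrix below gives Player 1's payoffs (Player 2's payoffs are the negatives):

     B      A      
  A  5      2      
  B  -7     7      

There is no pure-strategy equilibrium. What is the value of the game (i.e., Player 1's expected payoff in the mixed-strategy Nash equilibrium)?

v = 49/17

In a mixed equilibrium Player 1 is indifferent between A and B; this condition fixes q.
  Player 1's payoff from A: q·5 + (1−q)·2 = 3q + 2
  Player 1's payoff from B: q·(-7) + (1−q)·7 = -14q + 7
  3q + 2 = -14q + 7  ⇒  17q = 5  ⇒  q = 5/17.
The value is Player 1's expected payoff against this mix (using A): (5/17)·5 + (12/17)·2 = 49/17.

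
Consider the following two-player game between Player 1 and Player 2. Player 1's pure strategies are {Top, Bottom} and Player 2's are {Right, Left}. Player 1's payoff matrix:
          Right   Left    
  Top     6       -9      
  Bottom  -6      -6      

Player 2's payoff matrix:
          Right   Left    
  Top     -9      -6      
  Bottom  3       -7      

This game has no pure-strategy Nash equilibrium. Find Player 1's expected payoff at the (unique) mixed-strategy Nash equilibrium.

For Player 1 to be willing to mix, Player 1 must be indifferent between Top and Bottom, which pins down Player 2's mix.
  Player 1's expected payoff from Top: q·6 + (1−q)·(-9) = 15q - 9
  Player 1's expected payoff from Bottom: q·(-6) + (1−q)·(-6) = -6
  15q - 9 = -6  ⇒  15q = 3  ⇒  q = 1/5.
At equilibrium Player 1 is indifferent across rows, so Player 1's payoff equals the payoff from Top: (1/5)·6 + (4/5)·(-9) = -6.

-6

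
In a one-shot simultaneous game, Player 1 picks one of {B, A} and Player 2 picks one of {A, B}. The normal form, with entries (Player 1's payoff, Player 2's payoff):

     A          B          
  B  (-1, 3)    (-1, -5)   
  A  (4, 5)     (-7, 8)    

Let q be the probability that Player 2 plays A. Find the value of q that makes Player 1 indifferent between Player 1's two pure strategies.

q = 6/11

Player 1's indifference between B and A determines Player 2's mixing probability q:
  Player 1's payoff to B: q·(-1) + (1−q)·(-1) = -1
  Player 1's payoff to A: q·4 + (1−q)·(-7) = 11q - 7
  -1 = 11q - 7  ⇒  -11q = -6  ⇒  q = 6/11.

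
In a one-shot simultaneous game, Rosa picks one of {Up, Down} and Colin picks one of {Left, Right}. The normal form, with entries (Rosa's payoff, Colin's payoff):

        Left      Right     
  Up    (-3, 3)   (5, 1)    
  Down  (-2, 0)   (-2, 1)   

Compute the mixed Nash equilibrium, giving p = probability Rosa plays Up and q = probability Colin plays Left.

p = 1/3, q = 7/8

Rosa's mix must leave Colin indifferent between Left and Right.
  Colin's payoff to Left: p·3 + (1−p)·0 = 3p
  Colin's payoff to Right: p·1 + (1−p)·1 = 1
  3p = 1  ⇒  3p = 1  ⇒  p = 1/3.
Colin's mix must leave Rosa indifferent between Up and Down.
  Rosa's payoff from Up: q·(-3) + (1−q)·5 = -8q + 5
  Rosa's payoff from Down: q·(-2) + (1−q)·(-2) = -2
  -8q + 5 = -2  ⇒  -8q = -7  ⇒  q = 7/8.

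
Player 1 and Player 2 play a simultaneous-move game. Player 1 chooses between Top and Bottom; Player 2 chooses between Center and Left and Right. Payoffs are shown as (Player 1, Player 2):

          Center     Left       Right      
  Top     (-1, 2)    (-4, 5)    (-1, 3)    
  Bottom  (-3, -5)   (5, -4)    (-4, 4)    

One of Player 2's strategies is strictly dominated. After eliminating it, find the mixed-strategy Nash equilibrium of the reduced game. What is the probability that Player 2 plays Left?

q = 1/4

Player 2's strategy Center is strictly dominated by Left: 5 > 2 and -4 > -5. Eliminate Center.
Player 1's indifference between Top and Bottom determines Player 2's mixing probability q:
  Player 1's payoff to Top: q·(-4) + (1−q)·(-1) = -3q - 1
  Player 1's payoff to Bottom: q·5 + (1−q)·(-4) = 9q - 4
  -3q - 1 = 9q - 4  ⇒  -12q = -3  ⇒  q = 1/4.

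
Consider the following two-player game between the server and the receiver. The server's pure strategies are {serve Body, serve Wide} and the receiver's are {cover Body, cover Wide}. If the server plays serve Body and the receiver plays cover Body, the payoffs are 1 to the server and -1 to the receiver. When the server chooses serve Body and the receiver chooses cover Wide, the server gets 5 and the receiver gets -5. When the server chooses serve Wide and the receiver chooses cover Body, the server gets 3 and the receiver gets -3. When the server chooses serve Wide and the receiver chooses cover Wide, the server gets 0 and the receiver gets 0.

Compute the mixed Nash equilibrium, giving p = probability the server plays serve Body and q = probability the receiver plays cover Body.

The receiver's indifference between cover Body and cover Wide determines the server's mixing probability p:
  the receiver's expected payoff from cover Body: p·(-1) + (1−p)·(-3) = 2p - 3
  the receiver's expected payoff from cover Wide: p·(-5) + (1−p)·0 = -5p
  2p - 3 = -5p  ⇒  7p = 3  ⇒  p = 3/7.
For the server to be willing to mix, the server must be indifferent between serve Body and serve Wide, which pins down the receiver's mix.
  the server's payoff from serve Body: q·1 + (1−q)·5 = -4q + 5
  the server's payoff from serve Wide: q·3 + (1−q)·0 = 3q
  -4q + 5 = 3q  ⇒  -7q = -5  ⇒  q = 5/7.

p = 3/7, q = 5/7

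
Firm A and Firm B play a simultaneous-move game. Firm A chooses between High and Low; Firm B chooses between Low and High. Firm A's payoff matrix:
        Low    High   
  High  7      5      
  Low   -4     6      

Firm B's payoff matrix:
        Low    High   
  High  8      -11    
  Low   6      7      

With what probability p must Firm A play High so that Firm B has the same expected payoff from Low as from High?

p = 1/20

In a mixed equilibrium Firm B is indifferent between Low and High; this condition fixes p.
  Firm B's payoff from Low: p·8 + (1−p)·6 = 2p + 6
  Firm B's payoff from High: p·(-11) + (1−p)·7 = -18p + 7
  2p + 6 = -18p + 7  ⇒  20p = 1  ⇒  p = 1/20.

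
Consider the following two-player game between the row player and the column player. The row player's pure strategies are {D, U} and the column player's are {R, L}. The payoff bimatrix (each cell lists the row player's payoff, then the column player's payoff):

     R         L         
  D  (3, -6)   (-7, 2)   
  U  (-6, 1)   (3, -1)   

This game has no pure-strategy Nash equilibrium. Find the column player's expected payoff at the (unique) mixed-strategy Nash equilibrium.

The column player's indifference between R and L determines the row player's mixing probability p:
  the column player's expected payoff from R: p·(-6) + (1−p)·1 = -7p + 1
  the column player's expected payoff from L: p·2 + (1−p)·(-1) = 3p - 1
  -7p + 1 = 3p - 1  ⇒  -10p = -2  ⇒  p = 1/5.
At equilibrium the column player is indifferent across columns, so the column player's payoff equals the payoff from R: (1/5)·(-6) + (4/5)·1 = -2/5.

-2/5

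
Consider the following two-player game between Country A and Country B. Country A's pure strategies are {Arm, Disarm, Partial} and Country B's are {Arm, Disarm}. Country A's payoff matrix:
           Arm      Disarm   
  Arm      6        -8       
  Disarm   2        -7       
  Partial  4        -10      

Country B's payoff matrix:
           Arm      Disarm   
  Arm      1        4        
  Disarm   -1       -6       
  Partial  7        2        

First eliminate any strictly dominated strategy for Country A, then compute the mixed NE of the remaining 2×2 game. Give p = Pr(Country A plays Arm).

Country A's strategy Partial is strictly dominated by Arm: 6 > 4 and -8 > -10. Eliminate Partial.
In a mixed equilibrium Country B is indifferent between Arm and Disarm; this condition fixes p.
  Country B's payoff to Arm: p·1 + (1−p)·(-1) = 2p - 1
  Country B's payoff to Disarm: p·4 + (1−p)·(-6) = 10p - 6
  2p - 1 = 10p - 6  ⇒  -8p = -5  ⇒  p = 5/8.

p = 5/8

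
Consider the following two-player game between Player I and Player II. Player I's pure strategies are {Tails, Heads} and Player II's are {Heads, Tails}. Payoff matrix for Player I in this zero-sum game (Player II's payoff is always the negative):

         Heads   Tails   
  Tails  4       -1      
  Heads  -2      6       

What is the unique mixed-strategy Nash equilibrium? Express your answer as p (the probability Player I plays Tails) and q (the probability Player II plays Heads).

p = 8/13, q = 7/13

Set Player II's expected payoff from Heads equal to that from Tails:
  Player II's expected payoff from Heads: p·(-4) + (1−p)·2 = -6p + 2
  Player II's expected payoff from Tails: p·1 + (1−p)·(-6) = 7p - 6
  -6p + 2 = 7p - 6  ⇒  -13p = -8  ⇒  p = 8/13.
Set Player I's expected payoff from Tails equal to that from Heads:
  Player I's payoff to Tails: q·4 + (1−q)·(-1) = 5q - 1
  Player I's payoff to Heads: q·(-2) + (1−q)·6 = -8q + 6
  5q - 1 = -8q + 6  ⇒  13q = 7  ⇒  q = 7/13.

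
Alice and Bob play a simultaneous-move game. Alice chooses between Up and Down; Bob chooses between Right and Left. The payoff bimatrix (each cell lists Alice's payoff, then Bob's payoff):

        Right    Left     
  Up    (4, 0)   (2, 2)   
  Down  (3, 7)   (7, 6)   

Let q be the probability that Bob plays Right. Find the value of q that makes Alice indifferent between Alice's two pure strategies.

Alice's indifference between Up and Down determines Bob's mixing probability q:
  Alice's payoff to Up: q·4 + (1−q)·2 = 2q + 2
  Alice's payoff to Down: q·3 + (1−q)·7 = -4q + 7
  2q + 2 = -4q + 7  ⇒  6q = 5  ⇒  q = 5/6.

q = 5/6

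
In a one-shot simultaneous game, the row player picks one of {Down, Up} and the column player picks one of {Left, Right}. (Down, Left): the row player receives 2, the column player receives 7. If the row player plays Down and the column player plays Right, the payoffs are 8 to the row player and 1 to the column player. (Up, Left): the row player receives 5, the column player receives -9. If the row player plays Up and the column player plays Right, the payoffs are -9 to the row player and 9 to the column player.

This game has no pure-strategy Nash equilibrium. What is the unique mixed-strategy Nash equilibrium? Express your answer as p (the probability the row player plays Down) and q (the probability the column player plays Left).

p = 3/4, q = 17/20

For the column player to be willing to mix, the column player must be indifferent between Left and Right, which pins down the row player's mix.
  the column player's payoff to Left: p·7 + (1−p)·(-9) = 16p - 9
  the column player's payoff to Right: p·1 + (1−p)·9 = -8p + 9
  16p - 9 = -8p + 9  ⇒  24p = 18  ⇒  p = 3/4.
In a mixed equilibrium the row player is indifferent between Down and Up; this condition fixes q.
  the row player's expected payoff from Down: q·2 + (1−q)·8 = -6q + 8
  the row player's expected payoff from Up: q·5 + (1−q)·(-9) = 14q - 9
  -6q + 8 = 14q - 9  ⇒  -20q = -17  ⇒  q = 17/20.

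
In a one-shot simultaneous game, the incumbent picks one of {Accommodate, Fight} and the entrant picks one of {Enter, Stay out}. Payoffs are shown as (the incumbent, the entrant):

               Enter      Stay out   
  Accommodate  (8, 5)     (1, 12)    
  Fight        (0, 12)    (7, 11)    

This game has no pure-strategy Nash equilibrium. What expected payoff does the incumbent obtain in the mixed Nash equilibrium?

4

The incumbent's indifference between Accommodate and Fight determines the entrant's mixing probability q:
  the incumbent's expected payoff from Accommodate: q·8 + (1−q)·1 = 7q + 1
  the incumbent's expected payoff from Fight: q·0 + (1−q)·7 = -7q + 7
  7q + 1 = -7q + 7  ⇒  14q = 6  ⇒  q = 3/7.
At equilibrium the incumbent is indifferent across rows, so the incumbent's payoff equals the payoff from Accommodate: (3/7)·8 + (4/7)·1 = 4.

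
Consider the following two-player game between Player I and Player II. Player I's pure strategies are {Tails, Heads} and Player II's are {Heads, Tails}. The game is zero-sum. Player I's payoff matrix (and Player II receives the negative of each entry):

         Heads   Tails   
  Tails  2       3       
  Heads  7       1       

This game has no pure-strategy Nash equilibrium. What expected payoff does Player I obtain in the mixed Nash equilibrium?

Set Player I's expected payoff from Tails equal to that from Heads:
  Player I's payoff from Tails: q·2 + (1−q)·3 = -q + 3
  Player I's payoff from Heads: q·7 + (1−q)·1 = 6q + 1
  -q + 3 = 6q + 1  ⇒  -7q = -2  ⇒  q = 2/7.
At equilibrium Player I is indifferent across rows, so Player I's payoff equals the payoff from Tails: (2/7)·2 + (5/7)·3 = 19/7.

19/7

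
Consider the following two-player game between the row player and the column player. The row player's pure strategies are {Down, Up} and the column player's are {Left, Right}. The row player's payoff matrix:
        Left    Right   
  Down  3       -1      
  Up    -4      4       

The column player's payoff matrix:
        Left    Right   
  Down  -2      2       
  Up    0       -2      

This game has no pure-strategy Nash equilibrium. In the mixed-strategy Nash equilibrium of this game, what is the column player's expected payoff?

-2/3

The column player's indifference between Left and Right determines the row player's mixing probability p:
  the column player's payoff to Left: p·(-2) + (1−p)·0 = -2p
  the column player's payoff to Right: p·2 + (1−p)·(-2) = 4p - 2
  -2p = 4p - 2  ⇒  -6p = -2  ⇒  p = 1/3.
At equilibrium the column player is indifferent across columns, so the column player's payoff equals the payoff from Left: (1/3)·(-2) + (2/3)·0 = -2/3.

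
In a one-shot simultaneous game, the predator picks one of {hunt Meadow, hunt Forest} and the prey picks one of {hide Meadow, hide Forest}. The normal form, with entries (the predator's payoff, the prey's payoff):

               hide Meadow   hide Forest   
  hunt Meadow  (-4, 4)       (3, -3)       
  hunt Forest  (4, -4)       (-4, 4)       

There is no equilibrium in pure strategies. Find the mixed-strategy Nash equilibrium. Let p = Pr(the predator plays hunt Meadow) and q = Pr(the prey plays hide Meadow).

For the prey to be willing to mix, the prey must be indifferent between hide Meadow and hide Forest, which pins down the predator's mix.
  the prey's payoff from hide Meadow: p·4 + (1−p)·(-4) = 8p - 4
  the prey's payoff from hide Forest: p·(-3) + (1−p)·4 = -7p + 4
  8p - 4 = -7p + 4  ⇒  15p = 8  ⇒  p = 8/15.
For the predator to be willing to mix, the predator must be indifferent between hunt Meadow and hunt Forest, which pins down the prey's mix.
  the predator's expected payoff from hunt Meadow: q·(-4) + (1−q)·3 = -7q + 3
  the predator's expected payoff from hunt Forest: q·4 + (1−q)·(-4) = 8q - 4
  -7q + 3 = 8q - 4  ⇒  -15q = -7  ⇒  q = 7/15.

p = 8/15, q = 7/15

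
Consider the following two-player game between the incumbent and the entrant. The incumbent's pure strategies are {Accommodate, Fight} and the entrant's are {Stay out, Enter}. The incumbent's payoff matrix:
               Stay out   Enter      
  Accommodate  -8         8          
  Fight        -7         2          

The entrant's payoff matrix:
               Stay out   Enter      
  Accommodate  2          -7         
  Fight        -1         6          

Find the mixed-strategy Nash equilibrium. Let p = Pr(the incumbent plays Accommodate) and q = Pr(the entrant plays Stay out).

The incumbent's mix must leave the entrant indifferent between Stay out and Enter.
  the entrant's payoff to Stay out: p·2 + (1−p)·(-1) = 3p - 1
  the entrant's payoff to Enter: p·(-7) + (1−p)·6 = -13p + 6
  3p - 1 = -13p + 6  ⇒  16p = 7  ⇒  p = 7/16.
For the incumbent to be willing to mix, the incumbent must be indifferent between Accommodate and Fight, which pins down the entrant's mix.
  the incumbent's payoff to Accommodate: q·(-8) + (1−q)·8 = -16q + 8
  the incumbent's payoff to Fight: q·(-7) + (1−q)·2 = -9q + 2
  -16q + 8 = -9q + 2  ⇒  -7q = -6  ⇒  q = 6/7.

p = 7/16, q = 6/7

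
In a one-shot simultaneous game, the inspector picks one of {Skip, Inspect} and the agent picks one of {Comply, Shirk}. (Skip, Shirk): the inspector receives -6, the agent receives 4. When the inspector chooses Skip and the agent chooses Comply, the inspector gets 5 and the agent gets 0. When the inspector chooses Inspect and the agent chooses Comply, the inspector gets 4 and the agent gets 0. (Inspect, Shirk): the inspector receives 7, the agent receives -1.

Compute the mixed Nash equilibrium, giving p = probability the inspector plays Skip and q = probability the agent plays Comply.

p = 1/5, q = 13/14

Set the agent's expected payoff from Comply equal to that from Shirk:
  the agent's expected payoff from Comply: p·0 + (1−p)·0 = 0
  the agent's expected payoff from Shirk: p·4 + (1−p)·(-1) = 5p - 1
  0 = 5p - 1  ⇒  -5p = -1  ⇒  p = 1/5.
Set the inspector's expected payoff from Skip equal to that from Inspect:
  the inspector's expected payoff from Skip: q·5 + (1−q)·(-6) = 11q - 6
  the inspector's expected payoff from Inspect: q·4 + (1−q)·7 = -3q + 7
  11q - 6 = -3q + 7  ⇒  14q = 13  ⇒  q = 13/14.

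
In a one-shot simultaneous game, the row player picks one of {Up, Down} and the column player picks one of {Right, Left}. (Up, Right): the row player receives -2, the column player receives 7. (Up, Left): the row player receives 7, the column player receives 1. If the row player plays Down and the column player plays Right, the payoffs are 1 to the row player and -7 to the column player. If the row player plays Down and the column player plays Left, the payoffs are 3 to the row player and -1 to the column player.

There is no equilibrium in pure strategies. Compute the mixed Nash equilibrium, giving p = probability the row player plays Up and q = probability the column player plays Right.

p = 1/2, q = 4/7

For the column player to be willing to mix, the column player must be indifferent between Right and Left, which pins down the row player's mix.
  the column player's expected payoff from Right: p·7 + (1−p)·(-7) = 14p - 7
  the column player's expected payoff from Left: p·1 + (1−p)·(-1) = 2p - 1
  14p - 7 = 2p - 1  ⇒  12p = 6  ⇒  p = 1/2.
For the row player to be willing to mix, the row player must be indifferent between Up and Down, which pins down the column player's mix.
  the row player's payoff to Up: q·(-2) + (1−q)·7 = -9q + 7
  the row player's payoff to Down: q·1 + (1−q)·3 = -2q + 3
  -9q + 7 = -2q + 3  ⇒  -7q = -4  ⇒  q = 4/7.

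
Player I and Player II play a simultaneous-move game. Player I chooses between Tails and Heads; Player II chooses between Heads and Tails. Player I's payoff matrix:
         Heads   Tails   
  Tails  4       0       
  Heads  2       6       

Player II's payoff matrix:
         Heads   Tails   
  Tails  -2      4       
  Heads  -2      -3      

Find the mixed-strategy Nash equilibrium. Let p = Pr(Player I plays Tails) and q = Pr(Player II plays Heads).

p = 1/7, q = 3/4

Player II's indifference between Heads and Tails determines Player I's mixing probability p:
  Player II's payoff to Heads: p·(-2) + (1−p)·(-2) = -2
  Player II's payoff to Tails: p·4 + (1−p)·(-3) = 7p - 3
  -2 = 7p - 3  ⇒  -7p = -1  ⇒  p = 1/7.
Player I's indifference between Tails and Heads determines Player II's mixing probability q:
  Player I's payoff to Tails: q·4 + (1−q)·0 = 4q
  Player I's payoff to Heads: q·2 + (1−q)·6 = -4q + 6
  4q = -4q + 6  ⇒  8q = 6  ⇒  q = 3/4.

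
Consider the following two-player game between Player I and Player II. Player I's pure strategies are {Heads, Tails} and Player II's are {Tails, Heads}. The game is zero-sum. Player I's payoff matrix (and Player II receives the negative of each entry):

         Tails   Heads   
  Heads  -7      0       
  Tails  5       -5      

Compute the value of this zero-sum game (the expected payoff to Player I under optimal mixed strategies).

v = -35/17

Set Player I's expected payoff from Heads equal to that from Tails:
  Player I's payoff from Heads: q·(-7) + (1−q)·0 = -7q
  Player I's payoff from Tails: q·5 + (1−q)·(-5) = 10q - 5
  -7q = 10q - 5  ⇒  -17q = -5  ⇒  q = 5/17.
The value is Player I's expected payoff against this mix (using Heads): (5/17)·(-7) + (12/17)·0 = -35/17.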